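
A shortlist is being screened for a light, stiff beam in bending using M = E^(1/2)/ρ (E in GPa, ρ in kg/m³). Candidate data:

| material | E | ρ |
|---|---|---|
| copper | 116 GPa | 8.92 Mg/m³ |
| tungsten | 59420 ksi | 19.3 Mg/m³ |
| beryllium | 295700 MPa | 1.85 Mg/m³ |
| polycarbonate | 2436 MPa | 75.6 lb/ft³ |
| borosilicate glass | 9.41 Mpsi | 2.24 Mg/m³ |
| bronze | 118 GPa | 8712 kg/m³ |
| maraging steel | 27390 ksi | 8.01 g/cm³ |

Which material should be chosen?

Normalizing units and computing the index:
  copper: E = 116.0 GPa, ρ = 8920 kg/m³
  tungsten: E = 409.7 GPa, ρ = 19300 kg/m³
  beryllium: E = 295.7 GPa, ρ = 1850 kg/m³
  polycarbonate: E = 2.436 GPa, ρ = 1211 kg/m³
  borosilicate glass: E = 64.88 GPa, ρ = 2240 kg/m³
  bronze: E = 118.0 GPa, ρ = 8712 kg/m³
  maraging steel: E = 188.8 GPa, ρ = 8010 kg/m³
  beryllium: M = 9.30×10⁻³
  borosilicate glass: M = 3.60×10⁻³
  maraging steel: M = 1.72×10⁻³
  polycarbonate: M = 1.29×10⁻³
  bronze: M = 1.25×10⁻³
  copper: M = 1.21×10⁻³
  tungsten: M = 1.05×10⁻³
Beryllium has the largest M.

beryllium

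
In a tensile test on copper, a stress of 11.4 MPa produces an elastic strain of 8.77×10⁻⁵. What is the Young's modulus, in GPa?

130 GPa

E = σ/ε = 11.4 MPa / 8.77×10⁻⁵ = 130000 MPa = 130 GPa.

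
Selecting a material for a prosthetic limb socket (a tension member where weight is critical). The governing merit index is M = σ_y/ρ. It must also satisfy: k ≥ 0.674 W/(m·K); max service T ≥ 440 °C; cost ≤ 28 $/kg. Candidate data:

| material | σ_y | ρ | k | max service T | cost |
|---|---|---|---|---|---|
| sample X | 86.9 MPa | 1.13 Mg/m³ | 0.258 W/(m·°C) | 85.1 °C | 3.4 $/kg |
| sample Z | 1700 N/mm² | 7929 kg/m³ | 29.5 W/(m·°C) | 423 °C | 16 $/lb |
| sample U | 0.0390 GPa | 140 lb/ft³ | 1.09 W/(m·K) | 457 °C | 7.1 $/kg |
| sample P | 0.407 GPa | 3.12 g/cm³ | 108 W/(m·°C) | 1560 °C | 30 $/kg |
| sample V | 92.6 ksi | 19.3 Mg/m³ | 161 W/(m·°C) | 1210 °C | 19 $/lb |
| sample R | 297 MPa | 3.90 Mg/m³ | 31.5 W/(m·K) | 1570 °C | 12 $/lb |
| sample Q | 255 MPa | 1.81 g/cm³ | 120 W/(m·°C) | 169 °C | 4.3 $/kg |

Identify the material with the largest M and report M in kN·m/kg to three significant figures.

Screen on constraints: k ≥ 0.674 W/(m·K); max service T ≥ 440 °C; cost ≤ 28 $/kg. Survivors: sample U, sample R.
After converting to SI:
  sample U: σ_y = 39.00 MPa, ρ = 2243 kg/m³
  sample R: σ_y = 297.0 MPa, ρ = 3900 kg/m³
  sample R: M = 76.2 kN·m/kg
  sample U: M = 17.4 kN·m/kg
The maximum is for sample R.

sample R, M = 76.2 kN·m/kg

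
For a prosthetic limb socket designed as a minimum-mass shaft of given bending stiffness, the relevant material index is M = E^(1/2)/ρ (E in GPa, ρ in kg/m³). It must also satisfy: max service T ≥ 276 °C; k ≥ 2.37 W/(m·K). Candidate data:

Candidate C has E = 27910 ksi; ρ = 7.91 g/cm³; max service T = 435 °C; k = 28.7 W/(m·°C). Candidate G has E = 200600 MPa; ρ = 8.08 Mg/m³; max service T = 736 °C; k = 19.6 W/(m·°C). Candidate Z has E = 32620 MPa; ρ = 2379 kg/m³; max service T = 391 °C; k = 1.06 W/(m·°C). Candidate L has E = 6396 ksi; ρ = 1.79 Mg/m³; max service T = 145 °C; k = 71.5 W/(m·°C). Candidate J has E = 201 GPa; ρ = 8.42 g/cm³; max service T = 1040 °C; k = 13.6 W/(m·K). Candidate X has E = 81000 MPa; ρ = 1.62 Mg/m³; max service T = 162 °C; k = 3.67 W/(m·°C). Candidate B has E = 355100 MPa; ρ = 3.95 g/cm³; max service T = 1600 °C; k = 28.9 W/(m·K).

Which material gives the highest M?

Screen on constraints: max service T ≥ 276 °C; k ≥ 2.37 W/(m·K). Survivors: candidate C, candidate G, candidate J, candidate B.
Convert each candidate to consistent units, then evaluate M:
  candidate C: E = 192.4 GPa, ρ = 7910 kg/m³
  candidate G: E = 200.6 GPa, ρ = 8080 kg/m³
  candidate J: E = 201.0 GPa, ρ = 8420 kg/m³
  candidate B: E = 355.1 GPa, ρ = 3950 kg/m³
  candidate B: M = 4.77×10⁻³
  candidate C: M = 1.75×10⁻³
  candidate G: M = 1.75×10⁻³
  candidate J: M = 1.68×10⁻³
Candidate B ranks first.

candidate B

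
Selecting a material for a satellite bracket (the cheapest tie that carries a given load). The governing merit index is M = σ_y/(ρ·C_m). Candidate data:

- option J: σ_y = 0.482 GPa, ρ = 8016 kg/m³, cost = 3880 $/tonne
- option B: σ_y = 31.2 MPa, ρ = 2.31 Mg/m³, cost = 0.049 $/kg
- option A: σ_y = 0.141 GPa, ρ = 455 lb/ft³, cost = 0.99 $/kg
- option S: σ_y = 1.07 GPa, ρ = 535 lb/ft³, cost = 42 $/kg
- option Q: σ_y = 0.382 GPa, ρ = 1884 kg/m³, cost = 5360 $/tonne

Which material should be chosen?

option B

After converting to SI:
  option J: σ_y = 482.0 MPa, ρ = 8016 kg/m³, cost = 3.880 $/kg
  option B: σ_y = 31.20 MPa, ρ = 2310 kg/m³, cost = 0.04900 $/kg
  option A: σ_y = 141.0 MPa, ρ = 7288 kg/m³, cost = 0.9900 $/kg
  option S: σ_y = 1070 MPa, ρ = 8570 kg/m³, cost = 42.00 $/kg
  option Q: σ_y = 382.0 MPa, ρ = 1884 kg/m³, cost = 5.360 $/kg
  option B: M = 276 kN·m per $
  option Q: M = 37.8 kN·m per $
  option A: M = 19.5 kN·m per $
  option J: M = 15.5 kN·m per $
  option S: M = 2.97 kN·m per $
Highest index: option B.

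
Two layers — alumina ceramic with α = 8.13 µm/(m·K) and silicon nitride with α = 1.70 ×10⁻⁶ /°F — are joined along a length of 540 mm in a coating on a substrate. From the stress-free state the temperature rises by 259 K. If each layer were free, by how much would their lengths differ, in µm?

silicon nitride: α = 1.70×10⁻⁶/°F × 9/5 = 3.06×10⁻⁶/K.
Δα = |8.13 − 3.06|×10⁻⁶/K = 5.07×10⁻⁶/K.
ΔL_mismatch = Δα·L·ΔT = 5.07×10⁻⁶ × 540.0 mm × 259.0 K = 709 µm.

709 µm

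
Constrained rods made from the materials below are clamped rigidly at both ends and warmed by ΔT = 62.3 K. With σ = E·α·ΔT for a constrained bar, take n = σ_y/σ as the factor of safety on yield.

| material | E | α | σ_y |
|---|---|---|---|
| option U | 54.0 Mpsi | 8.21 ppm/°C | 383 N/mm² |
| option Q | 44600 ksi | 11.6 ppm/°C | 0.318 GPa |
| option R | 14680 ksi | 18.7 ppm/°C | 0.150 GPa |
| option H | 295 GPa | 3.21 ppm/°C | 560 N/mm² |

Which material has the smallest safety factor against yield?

Per material, after unit conversion:
  option U: E = 372.3, α = 8.21, σ_y = 383.0 → σ = 190 MPa, n = 2.01
  option Q: E = 307.5, α = 11.6, σ_y = 318.0 → σ = 222 MPa, n = 1.43
  option R: E = 101.2, α = 18.7, σ_y = 150.0 → σ = 118 MPa, n = 1.27
  option H: E = 295.0, α = 3.21, σ_y = 560.0 → σ = 59.0 MPa, n = 9.49
Smallest n: option R with n = 1.27.

option R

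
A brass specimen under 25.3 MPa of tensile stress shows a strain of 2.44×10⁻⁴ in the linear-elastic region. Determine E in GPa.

E = σ/ε = 25.3 MPa / 2.44×10⁻⁴ = 103700 MPa = 104 GPa.

104 GPa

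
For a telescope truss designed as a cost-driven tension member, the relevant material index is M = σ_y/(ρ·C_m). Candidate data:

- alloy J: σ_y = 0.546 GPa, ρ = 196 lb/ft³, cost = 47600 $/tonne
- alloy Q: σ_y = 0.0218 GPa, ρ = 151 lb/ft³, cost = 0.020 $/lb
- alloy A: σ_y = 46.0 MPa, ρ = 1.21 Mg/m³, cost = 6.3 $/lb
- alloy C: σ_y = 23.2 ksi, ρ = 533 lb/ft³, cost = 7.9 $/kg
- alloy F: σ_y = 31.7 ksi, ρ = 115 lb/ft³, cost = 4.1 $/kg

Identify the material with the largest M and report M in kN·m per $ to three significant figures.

In SI units:
  alloy J: σ_y = 546.0 MPa, ρ = 3140 kg/m³, cost = 47.60 $/kg
  alloy Q: σ_y = 21.80 MPa, ρ = 2419 kg/m³, cost = 0.04409 $/kg
  alloy A: σ_y = 46.00 MPa, ρ = 1210 kg/m³, cost = 13.89 $/kg
  alloy C: σ_y = 160.0 MPa, ρ = 8538 kg/m³, cost = 7.900 $/kg
  alloy F: σ_y = 218.6 MPa, ρ = 1842 kg/m³, cost = 4.100 $/kg
  alloy Q: M = 204 kN·m per $
  alloy F: M = 28.9 kN·m per $
  alloy J: M = 3.65 kN·m per $
  alloy A: M = 2.74 kN·m per $
  alloy C: M = 2.37 kN·m per $
Highest index: alloy Q.

alloy Q, M = 204 kN·m per $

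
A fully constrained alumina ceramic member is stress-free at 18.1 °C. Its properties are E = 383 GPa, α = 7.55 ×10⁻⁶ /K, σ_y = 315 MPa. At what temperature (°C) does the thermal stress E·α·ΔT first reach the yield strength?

E·α·ΔT = 315.0 MPa ⇒ ΔT = 315.0 / (383.0×10³ × 7.55×10⁻⁶) = 108.9 K.
T = 18.1 + 108.9 = 127.0 °C.

127 °C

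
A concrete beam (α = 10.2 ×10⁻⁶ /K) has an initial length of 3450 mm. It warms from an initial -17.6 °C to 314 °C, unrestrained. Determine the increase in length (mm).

ΔT = 314 − (-17.6) = 331.6 K.
ΔL = α·L₀·ΔT = 10.2×10⁻⁶ × 3450 mm × 331.6 K = 11.7 mm.

11.7 mm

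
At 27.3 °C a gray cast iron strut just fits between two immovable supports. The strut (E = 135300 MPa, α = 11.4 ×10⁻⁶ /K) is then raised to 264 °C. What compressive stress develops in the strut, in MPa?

E = 135300 MPa = 135.3 GPa.
ΔT = 236.7 K. Constrained thermal stress σ = E·α·ΔT = 135.3×10³ MPa × 11.4×10⁻⁶ × 236.7 = 365 MPa (compressive).

365 MPa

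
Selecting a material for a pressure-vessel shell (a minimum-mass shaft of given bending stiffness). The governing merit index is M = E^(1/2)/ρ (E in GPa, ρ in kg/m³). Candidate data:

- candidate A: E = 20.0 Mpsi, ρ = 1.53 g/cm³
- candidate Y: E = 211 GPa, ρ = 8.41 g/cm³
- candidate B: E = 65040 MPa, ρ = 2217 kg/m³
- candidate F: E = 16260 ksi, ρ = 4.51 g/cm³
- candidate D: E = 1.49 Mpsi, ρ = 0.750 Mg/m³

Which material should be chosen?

candidate A

After converting to SI:
  candidate A: E = 137.9 GPa, ρ = 1530 kg/m³
  candidate Y: E = 211.0 GPa, ρ = 8410 kg/m³
  candidate B: E = 65.04 GPa, ρ = 2217 kg/m³
  candidate F: E = 112.1 GPa, ρ = 4510 kg/m³
  candidate D: E = 10.27 GPa, ρ = 750.0 kg/m³
  candidate A: M = 7.68×10⁻³
  candidate D: M = 4.27×10⁻³
  candidate B: M = 3.64×10⁻³
  candidate F: M = 2.35×10⁻³
  candidate Y: M = 1.73×10⁻³
Candidate A ranks first.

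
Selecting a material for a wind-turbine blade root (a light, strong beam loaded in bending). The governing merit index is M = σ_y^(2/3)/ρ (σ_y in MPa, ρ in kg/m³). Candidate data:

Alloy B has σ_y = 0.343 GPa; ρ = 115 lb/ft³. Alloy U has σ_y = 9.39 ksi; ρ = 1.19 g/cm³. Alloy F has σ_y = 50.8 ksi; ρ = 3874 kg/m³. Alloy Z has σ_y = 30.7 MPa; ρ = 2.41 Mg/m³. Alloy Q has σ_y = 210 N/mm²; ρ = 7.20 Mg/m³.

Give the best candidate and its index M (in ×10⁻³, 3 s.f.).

Putting every candidate on a common basis:
  alloy B: σ_y = 343.0 MPa, ρ = 1842 kg/m³
  alloy U: σ_y = 64.74 MPa, ρ = 1190 kg/m³
  alloy F: σ_y = 350.3 MPa, ρ = 3874 kg/m³
  alloy Z: σ_y = 30.70 MPa, ρ = 2410 kg/m³
  alloy Q: σ_y = 210.0 MPa, ρ = 7200 kg/m³
  alloy B: M = 26.6×10⁻³
  alloy U: M = 13.5×10⁻³
  alloy F: M = 12.8×10⁻³
  alloy Q: M = 4.91×10⁻³
  alloy Z: M = 4.07×10⁻³
Alloy B ranks first.

alloy B, M = 26.6×10⁻³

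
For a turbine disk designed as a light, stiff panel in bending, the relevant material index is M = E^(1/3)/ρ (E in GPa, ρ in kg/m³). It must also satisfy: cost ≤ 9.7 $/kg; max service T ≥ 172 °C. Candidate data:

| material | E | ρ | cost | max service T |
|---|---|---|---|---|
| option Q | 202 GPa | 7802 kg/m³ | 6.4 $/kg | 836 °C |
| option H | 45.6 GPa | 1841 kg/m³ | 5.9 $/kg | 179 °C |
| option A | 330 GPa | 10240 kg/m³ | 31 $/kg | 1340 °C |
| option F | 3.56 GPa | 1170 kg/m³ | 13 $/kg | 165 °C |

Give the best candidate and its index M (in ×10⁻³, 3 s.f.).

Screen on constraints: cost ≤ 9.7 $/kg; max service T ≥ 172 °C. Survivors: option Q, option H.
Computing M directly (units already consistent):
  option H: M = 1.94×10⁻³
  option Q: M = 0.752×10⁻³
Highest index: option H.

option H, M = 1.94×10⁻³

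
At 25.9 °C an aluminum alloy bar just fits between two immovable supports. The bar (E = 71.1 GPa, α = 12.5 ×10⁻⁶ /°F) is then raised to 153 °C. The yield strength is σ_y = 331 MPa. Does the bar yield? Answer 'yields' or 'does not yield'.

α = 12.5×10⁻⁶/°F × 9/5 = 22.5×10⁻⁶/K.
ΔT = 127.1 K. Constrained thermal stress σ = E·α·ΔT = 71.10×10³ MPa × 22.5×10⁻⁶ × 127.1 = 203 MPa (compressive).
Compare to σ_y = 331 MPa: σ < σ_y, so it does not yield.

does not yield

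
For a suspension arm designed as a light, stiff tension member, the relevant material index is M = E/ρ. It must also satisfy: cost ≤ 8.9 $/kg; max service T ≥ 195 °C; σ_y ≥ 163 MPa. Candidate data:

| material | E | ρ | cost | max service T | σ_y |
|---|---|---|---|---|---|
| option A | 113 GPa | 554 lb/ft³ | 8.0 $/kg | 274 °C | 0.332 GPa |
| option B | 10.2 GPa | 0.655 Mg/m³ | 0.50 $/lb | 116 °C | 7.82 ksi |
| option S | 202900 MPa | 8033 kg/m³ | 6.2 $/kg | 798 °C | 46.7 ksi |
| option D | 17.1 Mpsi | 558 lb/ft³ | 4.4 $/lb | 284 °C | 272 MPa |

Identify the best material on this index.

option S

Screen on constraints: cost ≤ 8.9 $/kg; max service T ≥ 195 °C; σ_y ≥ 163 MPa. Survivors: option A, option S.
In SI units:
  option A: E = 113.0 GPa, ρ = 8874 kg/m³
  option S: E = 202.9 GPa, ρ = 8033 kg/m³
  option S: M = 25.3 MN·m/kg
  option A: M = 12.7 MN·m/kg
Highest index: option S.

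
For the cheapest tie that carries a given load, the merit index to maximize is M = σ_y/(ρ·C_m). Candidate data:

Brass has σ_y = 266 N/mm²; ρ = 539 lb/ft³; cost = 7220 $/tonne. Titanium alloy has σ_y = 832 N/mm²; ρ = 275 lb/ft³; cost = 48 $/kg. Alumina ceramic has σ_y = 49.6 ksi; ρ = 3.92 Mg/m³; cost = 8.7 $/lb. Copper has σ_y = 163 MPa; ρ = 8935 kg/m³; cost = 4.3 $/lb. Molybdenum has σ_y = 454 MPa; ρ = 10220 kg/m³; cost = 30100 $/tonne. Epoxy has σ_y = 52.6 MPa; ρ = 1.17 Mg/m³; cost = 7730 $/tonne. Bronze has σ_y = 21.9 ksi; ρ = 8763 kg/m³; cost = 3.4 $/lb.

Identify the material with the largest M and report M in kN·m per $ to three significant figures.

epoxy, M = 5.82 kN·m per $

Convert each candidate to consistent units, then evaluate M:
  brass: σ_y = 266.0 MPa, ρ = 8634 kg/m³, cost = 7.220 $/kg
  titanium alloy: σ_y = 832.0 MPa, ρ = 4405 kg/m³, cost = 48.00 $/kg
  alumina ceramic: σ_y = 342.0 MPa, ρ = 3920 kg/m³, cost = 19.18 $/kg
  copper: σ_y = 163.0 MPa, ρ = 8935 kg/m³, cost = 9.480 $/kg
  molybdenum: σ_y = 454.0 MPa, ρ = 10220 kg/m³, cost = 30.10 $/kg
  epoxy: σ_y = 52.60 MPa, ρ = 1170 kg/m³, cost = 7.730 $/kg
  bronze: σ_y = 151.0 MPa, ρ = 8763 kg/m³, cost = 7.496 $/kg
  epoxy: M = 5.82 kN·m per $
  alumina ceramic: M = 4.55 kN·m per $
  brass: M = 4.27 kN·m per $
  titanium alloy: M = 3.93 kN·m per $
  bronze: M = 2.30 kN·m per $
  copper: M = 1.92 kN·m per $
  molybdenum: M = 1.48 kN·m per $
The maximum is for epoxy.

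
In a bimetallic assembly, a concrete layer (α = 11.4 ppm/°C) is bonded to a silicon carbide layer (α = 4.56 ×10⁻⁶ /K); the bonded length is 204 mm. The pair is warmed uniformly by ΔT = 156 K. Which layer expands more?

concrete

α(concrete) = 11.4×10⁻⁶/K vs α(silicon carbide) = 4.56×10⁻⁶/K.
Higher α expands more for the same ΔT: concrete.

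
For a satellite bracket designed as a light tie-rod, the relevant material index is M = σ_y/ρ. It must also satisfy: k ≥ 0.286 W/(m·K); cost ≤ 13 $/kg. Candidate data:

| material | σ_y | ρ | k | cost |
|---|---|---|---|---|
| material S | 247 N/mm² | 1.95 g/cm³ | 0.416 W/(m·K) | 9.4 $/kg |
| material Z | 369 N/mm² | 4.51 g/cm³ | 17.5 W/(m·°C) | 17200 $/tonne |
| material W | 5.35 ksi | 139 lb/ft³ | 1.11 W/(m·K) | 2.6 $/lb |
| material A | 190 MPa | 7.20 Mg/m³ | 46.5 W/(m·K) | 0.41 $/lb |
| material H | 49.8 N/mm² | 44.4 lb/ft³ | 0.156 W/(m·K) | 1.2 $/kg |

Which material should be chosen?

material S

Screen on constraints: k ≥ 0.286 W/(m·K); cost ≤ 13 $/kg. Survivors: material S, material W, material A.
After converting to SI:
  material S: σ_y = 247.0 MPa, ρ = 1950 kg/m³
  material W: σ_y = 36.89 MPa, ρ = 2227 kg/m³
  material A: σ_y = 190.0 MPa, ρ = 7200 kg/m³
  material S: M = 127 kN·m/kg
  material A: M = 26.4 kN·m/kg
  material W: M = 16.6 kN·m/kg
The maximum is for material S.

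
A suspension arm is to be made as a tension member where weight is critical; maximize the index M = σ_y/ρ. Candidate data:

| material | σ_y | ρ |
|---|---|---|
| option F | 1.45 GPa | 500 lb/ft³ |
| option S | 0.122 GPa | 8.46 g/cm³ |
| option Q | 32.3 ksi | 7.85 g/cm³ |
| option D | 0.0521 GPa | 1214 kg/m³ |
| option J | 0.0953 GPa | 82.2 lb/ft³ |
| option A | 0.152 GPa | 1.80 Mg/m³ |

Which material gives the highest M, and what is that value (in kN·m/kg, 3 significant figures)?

option F, M = 181 kN·m/kg

Putting every candidate on a common basis:
  option F: σ_y = 1450 MPa, ρ = 8009 kg/m³
  option S: σ_y = 122.0 MPa, ρ = 8460 kg/m³
  option Q: σ_y = 222.7 MPa, ρ = 7850 kg/m³
  option D: σ_y = 52.10 MPa, ρ = 1214 kg/m³
  option J: σ_y = 95.30 MPa, ρ = 1317 kg/m³
  option A: σ_y = 152.0 MPa, ρ = 1800 kg/m³
  option F: M = 181 kN·m/kg
  option A: M = 84.4 kN·m/kg
  option J: M = 72.4 kN·m/kg
  option D: M = 42.9 kN·m/kg
  option Q: M = 28.4 kN·m/kg
  option S: M = 14.4 kN·m/kg
Option F has the largest M.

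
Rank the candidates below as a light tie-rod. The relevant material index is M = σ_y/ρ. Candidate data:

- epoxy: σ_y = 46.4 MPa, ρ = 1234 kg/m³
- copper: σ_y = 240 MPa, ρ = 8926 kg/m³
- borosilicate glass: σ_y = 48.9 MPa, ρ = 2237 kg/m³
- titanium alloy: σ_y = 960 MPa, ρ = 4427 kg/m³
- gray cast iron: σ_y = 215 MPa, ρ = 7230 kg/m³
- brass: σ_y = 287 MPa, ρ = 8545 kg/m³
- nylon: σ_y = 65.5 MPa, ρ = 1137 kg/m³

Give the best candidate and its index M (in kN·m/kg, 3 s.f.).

titanium alloy, M = 217 kN·m/kg

Evaluate M for each candidate:
  titanium alloy: M = 217 kN·m/kg
  nylon: M = 57.6 kN·m/kg
  epoxy: M = 37.6 kN·m/kg
  brass: M = 33.6 kN·m/kg
  gray cast iron: M = 29.7 kN·m/kg
  copper: M = 26.9 kN·m/kg
  borosilicate glass: M = 21.9 kN·m/kg
Titanium alloy has the largest M.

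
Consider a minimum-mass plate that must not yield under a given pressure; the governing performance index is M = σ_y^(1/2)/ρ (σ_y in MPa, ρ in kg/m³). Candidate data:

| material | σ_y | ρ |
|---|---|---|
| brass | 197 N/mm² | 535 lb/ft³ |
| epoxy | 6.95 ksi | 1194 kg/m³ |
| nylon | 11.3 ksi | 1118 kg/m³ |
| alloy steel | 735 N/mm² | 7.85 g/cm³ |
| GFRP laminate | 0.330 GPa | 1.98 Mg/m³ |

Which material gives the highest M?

GFRP laminate

Putting every candidate on a common basis:
  brass: σ_y = 197.0 MPa, ρ = 8570 kg/m³
  epoxy: σ_y = 47.92 MPa, ρ = 1194 kg/m³
  nylon: σ_y = 77.91 MPa, ρ = 1118 kg/m³
  alloy steel: σ_y = 735.0 MPa, ρ = 7850 kg/m³
  GFRP laminate: σ_y = 330.0 MPa, ρ = 1980 kg/m³
  GFRP laminate: M = 9.17×10⁻³
  nylon: M = 7.90×10⁻³
  epoxy: M = 5.80×10⁻³
  alloy steel: M = 3.45×10⁻³
  brass: M = 1.64×10⁻³
Highest index: GFRP laminate.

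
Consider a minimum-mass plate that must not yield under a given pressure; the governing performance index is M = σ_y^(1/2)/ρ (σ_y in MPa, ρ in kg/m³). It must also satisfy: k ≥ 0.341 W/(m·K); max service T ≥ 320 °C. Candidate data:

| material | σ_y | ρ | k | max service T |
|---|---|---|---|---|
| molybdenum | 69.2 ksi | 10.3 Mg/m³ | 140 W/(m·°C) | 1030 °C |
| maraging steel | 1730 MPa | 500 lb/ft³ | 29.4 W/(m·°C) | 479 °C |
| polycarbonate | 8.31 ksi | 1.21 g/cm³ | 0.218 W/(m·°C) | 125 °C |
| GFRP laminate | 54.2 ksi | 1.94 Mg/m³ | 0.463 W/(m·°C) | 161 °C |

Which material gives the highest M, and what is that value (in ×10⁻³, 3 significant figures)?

maraging steel, M = 5.19×10⁻³

Screen on constraints: k ≥ 0.341 W/(m·K); max service T ≥ 320 °C. Survivors: molybdenum, maraging steel.
Convert each candidate to consistent units, then evaluate M:
  molybdenum: σ_y = 477.1 MPa, ρ = 10300 kg/m³
  maraging steel: σ_y = 1730 MPa, ρ = 8009 kg/m³
  maraging steel: M = 5.19×10⁻³
  molybdenum: M = 2.12×10⁻³
The maximum is for maraging steel.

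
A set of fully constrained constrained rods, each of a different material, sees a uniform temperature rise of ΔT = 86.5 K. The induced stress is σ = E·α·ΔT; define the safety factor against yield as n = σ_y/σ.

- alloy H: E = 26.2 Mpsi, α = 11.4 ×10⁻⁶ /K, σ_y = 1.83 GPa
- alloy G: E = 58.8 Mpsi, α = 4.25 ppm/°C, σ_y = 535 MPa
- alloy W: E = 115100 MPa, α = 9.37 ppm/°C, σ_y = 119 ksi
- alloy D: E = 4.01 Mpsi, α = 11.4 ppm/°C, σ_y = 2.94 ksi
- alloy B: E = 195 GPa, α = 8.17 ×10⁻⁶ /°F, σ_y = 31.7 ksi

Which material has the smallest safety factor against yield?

alloy D

In consistent units (E in GPa, α in ×10⁻⁶/K, σ_y in MPa):
  alloy H: E = 180.6, α = 11.4, σ_y = 1830 → σ = 178 MPa, n = 10.3
  alloy G: E = 405.4, α = 4.25, σ_y = 535.0 → σ = 149 MPa, n = 3.59
  alloy W: E = 115.1, α = 9.37, σ_y = 820.5 → σ = 93.3 MPa, n = 8.79
  alloy D: E = 27.65, α = 11.4, σ_y = 20.27 → σ = 27.3 MPa, n = 0.744
  alloy B: E = 195.0, α = 14.7, σ_y = 218.6 → σ = 248 MPa, n = 0.881
The minimum is alloy D at n = 0.744.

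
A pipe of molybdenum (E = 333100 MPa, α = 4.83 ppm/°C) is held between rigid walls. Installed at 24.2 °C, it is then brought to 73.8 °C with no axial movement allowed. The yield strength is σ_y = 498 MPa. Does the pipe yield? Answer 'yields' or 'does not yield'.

does not yield

E = 333100 MPa = 333.1 GPa.
ΔT = 49.60 K. Constrained thermal stress σ = E·α·ΔT = 333.1×10³ MPa × 4.83×10⁻⁶ × 49.60 = 79.8 MPa (compressive).
Compare to σ_y = 498 MPa: σ < σ_y, so it does not yield.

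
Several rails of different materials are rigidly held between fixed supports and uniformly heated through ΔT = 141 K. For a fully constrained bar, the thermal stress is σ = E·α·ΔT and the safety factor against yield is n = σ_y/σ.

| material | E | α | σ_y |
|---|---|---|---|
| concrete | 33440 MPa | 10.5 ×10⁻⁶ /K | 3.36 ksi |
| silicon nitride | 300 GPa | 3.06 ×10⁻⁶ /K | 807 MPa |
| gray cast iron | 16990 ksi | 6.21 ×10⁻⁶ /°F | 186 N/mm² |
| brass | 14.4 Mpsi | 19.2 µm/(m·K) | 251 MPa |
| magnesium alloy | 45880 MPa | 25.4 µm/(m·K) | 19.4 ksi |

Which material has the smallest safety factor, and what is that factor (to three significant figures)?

concrete, n = 0.468

In consistent units (E in GPa, α in ×10⁻⁶/K, σ_y in MPa):
  concrete: E = 33.44, α = 10.5, σ_y = 23.17 → σ = 49.5 MPa, n = 0.468
  silicon nitride: E = 300.0, α = 3.06, σ_y = 807.0 → σ = 129 MPa, n = 6.23
  gray cast iron: E = 117.1, α = 11.2, σ_y = 186.0 → σ = 185 MPa, n = 1.01
  brass: E = 99.28, α = 19.2, σ_y = 251.0 → σ = 269 MPa, n = 0.934
  magnesium alloy: E = 45.88, α = 25.4, σ_y = 133.8 → σ = 164 MPa, n = 0.814
The minimum is concrete at n = 0.468.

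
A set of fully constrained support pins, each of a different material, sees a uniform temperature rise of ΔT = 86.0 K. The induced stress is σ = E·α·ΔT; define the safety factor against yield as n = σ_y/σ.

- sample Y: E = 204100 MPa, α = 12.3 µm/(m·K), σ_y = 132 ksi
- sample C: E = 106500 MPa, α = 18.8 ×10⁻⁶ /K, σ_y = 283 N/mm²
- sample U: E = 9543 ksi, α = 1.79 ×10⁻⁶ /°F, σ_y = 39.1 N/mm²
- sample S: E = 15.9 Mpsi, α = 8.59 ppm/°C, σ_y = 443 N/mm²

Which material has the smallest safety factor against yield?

sample C

Converting E to GPa, α to ×10⁻⁶/K, σ_y to MPa, then σ and n for each:
  sample Y: E = 204.1, α = 12.3, σ_y = 910.1 → σ = 216 MPa, n = 4.22
  sample C: E = 106.5, α = 18.8, σ_y = 283.0 → σ = 172 MPa, n = 1.64
  sample U: E = 65.80, α = 3.22, σ_y = 39.10 → σ = 18.2 MPa, n = 2.14
  sample S: E = 109.6, α = 8.59, σ_y = 443.0 → σ = 81.0 MPa, n = 5.47
The minimum is sample C at n = 1.64.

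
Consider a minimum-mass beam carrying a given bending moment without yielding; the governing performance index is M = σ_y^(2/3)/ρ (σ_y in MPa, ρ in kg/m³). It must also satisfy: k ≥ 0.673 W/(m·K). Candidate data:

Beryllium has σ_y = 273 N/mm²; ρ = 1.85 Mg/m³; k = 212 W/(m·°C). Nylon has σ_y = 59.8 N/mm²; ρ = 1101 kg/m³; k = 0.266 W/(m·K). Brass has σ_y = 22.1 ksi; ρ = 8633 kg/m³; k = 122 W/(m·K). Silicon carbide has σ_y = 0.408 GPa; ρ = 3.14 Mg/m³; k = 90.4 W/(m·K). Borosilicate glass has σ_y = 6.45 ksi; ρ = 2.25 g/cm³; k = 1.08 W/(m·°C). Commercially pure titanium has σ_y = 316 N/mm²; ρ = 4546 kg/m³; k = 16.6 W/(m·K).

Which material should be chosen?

Screen on constraints: k ≥ 0.673 W/(m·K). Survivors: beryllium, brass, silicon carbide, borosilicate glass, commercially pure titanium.
Convert each candidate to consistent units, then evaluate M:
  beryllium: σ_y = 273.0 MPa, ρ = 1850 kg/m³
  brass: σ_y = 152.4 MPa, ρ = 8633 kg/m³
  silicon carbide: σ_y = 408.0 MPa, ρ = 3140 kg/m³
  borosilicate glass: σ_y = 44.47 MPa, ρ = 2250 kg/m³
  commercially pure titanium: σ_y = 316.0 MPa, ρ = 4546 kg/m³
  beryllium: M = 22.7×10⁻³
  silicon carbide: M = 17.5×10⁻³
  commercially pure titanium: M = 10.2×10⁻³
  borosilicate glass: M = 5.58×10⁻³
  brass: M = 3.30×10⁻³
Beryllium ranks first.

beryllium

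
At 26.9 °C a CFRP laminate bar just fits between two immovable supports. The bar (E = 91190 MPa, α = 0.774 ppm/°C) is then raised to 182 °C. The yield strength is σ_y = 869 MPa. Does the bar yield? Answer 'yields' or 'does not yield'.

does not yield

E = 91190 MPa = 91.19 GPa.
ΔT = 155.1 K. Constrained thermal stress σ = E·α·ΔT = 91.19×10³ MPa × 0.774×10⁻⁶ × 155.1 = 10.9 MPa (compressive).
Compare to σ_y = 869 MPa: σ < σ_y, so it does not yield.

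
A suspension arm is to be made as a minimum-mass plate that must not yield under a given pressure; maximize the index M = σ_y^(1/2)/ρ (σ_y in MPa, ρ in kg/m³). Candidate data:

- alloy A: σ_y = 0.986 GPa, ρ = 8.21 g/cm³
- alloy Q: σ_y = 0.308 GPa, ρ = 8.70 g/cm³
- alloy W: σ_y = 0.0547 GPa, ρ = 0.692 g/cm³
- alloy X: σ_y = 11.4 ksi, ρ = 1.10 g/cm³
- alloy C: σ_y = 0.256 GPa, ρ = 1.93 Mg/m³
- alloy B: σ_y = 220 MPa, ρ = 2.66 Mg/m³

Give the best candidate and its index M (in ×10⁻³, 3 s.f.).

After converting to SI:
  alloy A: σ_y = 986.0 MPa, ρ = 8210 kg/m³
  alloy Q: σ_y = 308.0 MPa, ρ = 8700 kg/m³
  alloy W: σ_y = 54.70 MPa, ρ = 692.0 kg/m³
  alloy X: σ_y = 78.60 MPa, ρ = 1100 kg/m³
  alloy C: σ_y = 256.0 MPa, ρ = 1930 kg/m³
  alloy B: σ_y = 220.0 MPa, ρ = 2660 kg/m³
  alloy W: M = 10.7×10⁻³
  alloy C: M = 8.29×10⁻³
  alloy X: M = 8.06×10⁻³
  alloy B: M = 5.58×10⁻³
  alloy A: M = 3.82×10⁻³
  alloy Q: M = 2.02×10⁻³
Highest index: alloy W.

alloy W, M = 10.7×10⁻³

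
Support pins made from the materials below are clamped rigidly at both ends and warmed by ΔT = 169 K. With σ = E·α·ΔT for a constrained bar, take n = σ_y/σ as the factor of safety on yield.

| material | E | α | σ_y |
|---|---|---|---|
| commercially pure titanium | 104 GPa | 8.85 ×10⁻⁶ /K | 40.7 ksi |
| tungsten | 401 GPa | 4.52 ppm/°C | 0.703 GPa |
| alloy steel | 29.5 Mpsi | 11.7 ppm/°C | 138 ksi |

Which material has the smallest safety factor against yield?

commercially pure titanium

In consistent units (E in GPa, α in ×10⁻⁶/K, σ_y in MPa):
  commercially pure titanium: E = 104.0, α = 8.85, σ_y = 280.6 → σ = 156 MPa, n = 1.80
  tungsten: E = 401.0, α = 4.52, σ_y = 703.0 → σ = 306 MPa, n = 2.30
  alloy steel: E = 203.4, α = 11.7, σ_y = 951.5 → σ = 402 MPa, n = 2.37
Smallest n: commercially pure titanium with n = 1.80.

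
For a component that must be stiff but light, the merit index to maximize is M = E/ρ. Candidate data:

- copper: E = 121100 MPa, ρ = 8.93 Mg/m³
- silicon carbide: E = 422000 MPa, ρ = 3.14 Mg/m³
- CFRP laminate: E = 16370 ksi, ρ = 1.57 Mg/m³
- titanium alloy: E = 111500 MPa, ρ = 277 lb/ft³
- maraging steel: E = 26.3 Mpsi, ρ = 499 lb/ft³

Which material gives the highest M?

silicon carbide

After converting to SI:
  copper: E = 121.1 GPa, ρ = 8930 kg/m³
  silicon carbide: E = 422.0 GPa, ρ = 3140 kg/m³
  CFRP laminate: E = 112.9 GPa, ρ = 1570 kg/m³
  titanium alloy: E = 111.5 GPa, ρ = 4437 kg/m³
  maraging steel: E = 181.3 GPa, ρ = 7993 kg/m³
  silicon carbide: M = 134 MN·m/kg
  CFRP laminate: M = 71.9 MN·m/kg
  titanium alloy: M = 25.1 MN·m/kg
  maraging steel: M = 22.7 MN·m/kg
  copper: M = 13.6 MN·m/kg
Silicon carbide has the largest M.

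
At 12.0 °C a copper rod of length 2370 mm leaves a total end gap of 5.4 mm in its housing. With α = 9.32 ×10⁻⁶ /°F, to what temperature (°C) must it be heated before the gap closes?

α = 9.32×10⁻⁶/°F × 9/5 = 16.8×10⁻⁶/K.
α·L₀·ΔT = 5.4 mm ⇒ ΔT = 5.4 / (16.8×10⁻⁶ × 2370.0) = 135.8 K.
T = 12.0 + 135.8 = 147.8 °C.

148 °C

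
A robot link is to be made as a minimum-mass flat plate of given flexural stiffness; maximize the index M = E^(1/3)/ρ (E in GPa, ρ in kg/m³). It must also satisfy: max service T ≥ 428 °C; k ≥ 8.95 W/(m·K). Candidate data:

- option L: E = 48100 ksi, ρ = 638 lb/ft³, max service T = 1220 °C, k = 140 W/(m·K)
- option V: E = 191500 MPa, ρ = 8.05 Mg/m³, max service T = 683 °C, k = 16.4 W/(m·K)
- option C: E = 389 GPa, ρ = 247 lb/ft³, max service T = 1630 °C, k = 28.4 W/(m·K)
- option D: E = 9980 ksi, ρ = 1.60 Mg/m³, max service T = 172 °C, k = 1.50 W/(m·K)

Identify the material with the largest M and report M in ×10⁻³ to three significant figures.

Screen on constraints: max service T ≥ 428 °C; k ≥ 8.95 W/(m·K). Survivors: option L, option V, option C.
After converting to SI:
  option L: E = 331.6 GPa, ρ = 10220 kg/m³
  option V: E = 191.5 GPa, ρ = 8050 kg/m³
  option C: E = 389.0 GPa, ρ = 3957 kg/m³
  option C: M = 1.85×10⁻³
  option V: M = 0.716×10⁻³
  option L: M = 0.677×10⁻³
Option C has the largest M.

option C, M = 1.85×10⁻³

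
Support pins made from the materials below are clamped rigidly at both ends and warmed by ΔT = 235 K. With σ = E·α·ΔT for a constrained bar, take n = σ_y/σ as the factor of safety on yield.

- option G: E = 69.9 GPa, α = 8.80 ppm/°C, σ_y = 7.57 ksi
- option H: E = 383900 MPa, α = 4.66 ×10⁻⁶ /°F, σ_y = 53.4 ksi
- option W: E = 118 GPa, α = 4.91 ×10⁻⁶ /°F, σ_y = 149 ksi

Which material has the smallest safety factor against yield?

In consistent units (E in GPa, α in ×10⁻⁶/K, σ_y in MPa):
  option G: E = 69.90, α = 8.80, σ_y = 52.19 → σ = 145 MPa, n = 0.361
  option H: E = 383.9, α = 8.39, σ_y = 368.2 → σ = 757 MPa, n = 0.487
  option W: E = 118.0, α = 8.84, σ_y = 1027 → σ = 245 MPa, n = 4.19
The minimum is option G at n = 0.361.

option G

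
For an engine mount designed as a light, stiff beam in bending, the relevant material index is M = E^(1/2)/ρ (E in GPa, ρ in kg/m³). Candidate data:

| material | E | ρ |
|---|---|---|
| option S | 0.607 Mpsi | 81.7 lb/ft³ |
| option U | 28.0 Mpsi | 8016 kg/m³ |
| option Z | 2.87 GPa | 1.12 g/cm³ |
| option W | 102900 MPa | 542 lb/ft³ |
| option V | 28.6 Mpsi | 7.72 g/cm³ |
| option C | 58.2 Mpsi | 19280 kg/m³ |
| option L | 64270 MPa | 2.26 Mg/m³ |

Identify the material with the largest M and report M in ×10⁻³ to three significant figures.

option L, M = 3.55×10⁻³

Putting every candidate on a common basis:
  option S: E = 4.185 GPa, ρ = 1309 kg/m³
  option U: E = 193.1 GPa, ρ = 8016 kg/m³
  option Z: E = 2.870 GPa, ρ = 1120 kg/m³
  option W: E = 102.9 GPa, ρ = 8682 kg/m³
  option V: E = 197.2 GPa, ρ = 7720 kg/m³
  option C: E = 401.3 GPa, ρ = 19280 kg/m³
  option L: E = 64.27 GPa, ρ = 2260 kg/m³
  option L: M = 3.55×10⁻³
  option V: M = 1.82×10⁻³
  option U: M = 1.73×10⁻³
  option S: M = 1.56×10⁻³
  option Z: M = 1.51×10⁻³
  option W: M = 1.17×10⁻³
  option C: M = 1.04×10⁻³
Option L has the largest M.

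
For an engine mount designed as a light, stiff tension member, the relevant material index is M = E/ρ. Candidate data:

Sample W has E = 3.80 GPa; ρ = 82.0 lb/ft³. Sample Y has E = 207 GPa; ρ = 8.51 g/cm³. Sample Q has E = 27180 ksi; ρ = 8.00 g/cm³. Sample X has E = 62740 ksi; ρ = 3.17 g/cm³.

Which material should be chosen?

sample X

Convert each candidate to consistent units, then evaluate M:
  sample W: E = 3.800 GPa, ρ = 1314 kg/m³
  sample Y: E = 207.0 GPa, ρ = 8510 kg/m³
  sample Q: E = 187.4 GPa, ρ = 8000 kg/m³
  sample X: E = 432.6 GPa, ρ = 3170 kg/m³
  sample X: M = 136 MN·m/kg
  sample Y: M = 24.3 MN·m/kg
  sample Q: M = 23.4 MN·m/kg
  sample W: M = 2.89 MN·m/kg
Sample X has the largest M.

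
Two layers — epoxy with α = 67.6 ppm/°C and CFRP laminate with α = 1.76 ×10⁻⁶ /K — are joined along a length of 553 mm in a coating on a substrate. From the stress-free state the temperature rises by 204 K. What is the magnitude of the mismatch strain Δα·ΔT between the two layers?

0.0134

Δα = |67.6 − 1.76|×10⁻⁶/K = 65.8×10⁻⁶/K.
Mismatch strain = Δα·ΔT = 65.8×10⁻⁶ × 204.0 = 0.0134.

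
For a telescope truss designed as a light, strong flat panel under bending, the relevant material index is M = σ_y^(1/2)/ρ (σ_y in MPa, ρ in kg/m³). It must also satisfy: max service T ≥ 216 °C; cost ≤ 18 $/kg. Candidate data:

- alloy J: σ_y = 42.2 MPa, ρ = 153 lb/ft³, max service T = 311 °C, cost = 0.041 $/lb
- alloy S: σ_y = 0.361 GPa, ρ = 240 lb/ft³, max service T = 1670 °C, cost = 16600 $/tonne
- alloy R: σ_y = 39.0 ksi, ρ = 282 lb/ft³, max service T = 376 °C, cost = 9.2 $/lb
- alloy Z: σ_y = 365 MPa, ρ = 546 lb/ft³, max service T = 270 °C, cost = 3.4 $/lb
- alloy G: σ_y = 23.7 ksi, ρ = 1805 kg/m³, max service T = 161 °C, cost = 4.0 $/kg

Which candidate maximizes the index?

Screen on constraints: max service T ≥ 216 °C; cost ≤ 18 $/kg. Survivors: alloy J, alloy S, alloy Z.
Putting every candidate on a common basis:
  alloy J: σ_y = 42.20 MPa, ρ = 2451 kg/m³
  alloy S: σ_y = 361.0 MPa, ρ = 3844 kg/m³
  alloy Z: σ_y = 365.0 MPa, ρ = 8746 kg/m³
  alloy S: M = 4.94×10⁻³
  alloy J: M = 2.65×10⁻³
  alloy Z: M = 2.18×10⁻³
Alloy S ranks first.

alloy S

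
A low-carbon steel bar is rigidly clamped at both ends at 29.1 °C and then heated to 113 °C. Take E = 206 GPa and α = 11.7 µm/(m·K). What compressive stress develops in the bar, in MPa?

202 MPa

ΔT = 83.90 K. Constrained thermal stress σ = E·α·ΔT = 206.0×10³ MPa × 11.7×10⁻⁶ × 83.90 = 202 MPa (compressive).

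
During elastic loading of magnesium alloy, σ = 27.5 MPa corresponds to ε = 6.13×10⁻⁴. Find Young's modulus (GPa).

44.9 GPa

E = σ/ε = 27.5 MPa / 6.13×10⁻⁴ = 44860 MPa = 44.9 GPa.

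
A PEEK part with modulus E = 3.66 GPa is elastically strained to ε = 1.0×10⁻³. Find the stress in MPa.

σ = E·ε = 3660 MPa × 1.0×10⁻³ = 3.66 MPa.

3.66 MPa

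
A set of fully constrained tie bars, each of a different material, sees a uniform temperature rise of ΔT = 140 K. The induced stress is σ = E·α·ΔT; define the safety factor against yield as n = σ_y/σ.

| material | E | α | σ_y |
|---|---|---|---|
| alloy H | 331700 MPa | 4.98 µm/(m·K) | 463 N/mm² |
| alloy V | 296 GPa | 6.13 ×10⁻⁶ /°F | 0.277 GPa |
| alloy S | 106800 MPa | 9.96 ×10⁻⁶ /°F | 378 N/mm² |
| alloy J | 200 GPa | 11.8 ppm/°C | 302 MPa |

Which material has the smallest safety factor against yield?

alloy V

With everything in SI (GPa, ×10⁻⁶/K, MPa):
  alloy H: E = 331.7, α = 4.98, σ_y = 463.0 → σ = 231 MPa, n = 2.00
  alloy V: E = 296.0, α = 11.0, σ_y = 277.0 → σ = 457 MPa, n = 0.606
  alloy S: E = 106.8, α = 17.9, σ_y = 378.0 → σ = 268 MPa, n = 1.41
  alloy J: E = 200.0, α = 11.8, σ_y = 302.0 → σ = 330 MPa, n = 0.914
Smallest n: alloy V with n = 0.606.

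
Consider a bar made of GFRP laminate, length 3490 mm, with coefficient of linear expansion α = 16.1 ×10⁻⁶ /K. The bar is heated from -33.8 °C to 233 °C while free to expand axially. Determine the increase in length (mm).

15.0 mm

ΔT = 233 − (-33.8) = 266.8 K.
ΔL = α·L₀·ΔT = 16.1×10⁻⁶ × 3490 mm × 266.8 K = 15.0 mm.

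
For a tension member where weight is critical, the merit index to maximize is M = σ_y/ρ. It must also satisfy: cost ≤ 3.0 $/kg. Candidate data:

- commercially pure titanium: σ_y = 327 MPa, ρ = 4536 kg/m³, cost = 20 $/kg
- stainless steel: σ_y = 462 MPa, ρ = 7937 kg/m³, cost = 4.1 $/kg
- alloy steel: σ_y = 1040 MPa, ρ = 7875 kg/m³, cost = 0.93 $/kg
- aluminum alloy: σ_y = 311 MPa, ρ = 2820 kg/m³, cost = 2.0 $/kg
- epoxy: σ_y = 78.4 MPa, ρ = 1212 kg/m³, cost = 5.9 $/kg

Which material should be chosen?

alloy steel

Screen on constraints: cost ≤ 3.0 $/kg. Survivors: alloy steel, aluminum alloy.
Computing M directly (units already consistent):
  alloy steel: M = 132 kN·m/kg
  aluminum alloy: M = 110 kN·m/kg
The maximum is for alloy steel.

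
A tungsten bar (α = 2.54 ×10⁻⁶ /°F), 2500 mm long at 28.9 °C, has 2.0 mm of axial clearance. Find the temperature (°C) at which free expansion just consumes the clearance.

204 °C

α = 2.54×10⁻⁶/°F × 9/5 = 4.57×10⁻⁶/K.
α·L₀·ΔT = 2.0 mm ⇒ ΔT = 2.0 / (4.57×10⁻⁶ × 2500.0) = 175.0 K.
T = 28.9 + 175.0 = 203.9 °C.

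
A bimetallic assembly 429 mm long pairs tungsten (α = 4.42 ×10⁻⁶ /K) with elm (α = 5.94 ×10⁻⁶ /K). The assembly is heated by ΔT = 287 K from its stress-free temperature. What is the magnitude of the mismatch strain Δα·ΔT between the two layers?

4.36×10⁻⁴

Δα = |4.42 − 5.94|×10⁻⁶/K = 1.52×10⁻⁶/K.
Mismatch strain = Δα·ΔT = 1.52×10⁻⁶ × 287.0 = 4.36×10⁻⁴.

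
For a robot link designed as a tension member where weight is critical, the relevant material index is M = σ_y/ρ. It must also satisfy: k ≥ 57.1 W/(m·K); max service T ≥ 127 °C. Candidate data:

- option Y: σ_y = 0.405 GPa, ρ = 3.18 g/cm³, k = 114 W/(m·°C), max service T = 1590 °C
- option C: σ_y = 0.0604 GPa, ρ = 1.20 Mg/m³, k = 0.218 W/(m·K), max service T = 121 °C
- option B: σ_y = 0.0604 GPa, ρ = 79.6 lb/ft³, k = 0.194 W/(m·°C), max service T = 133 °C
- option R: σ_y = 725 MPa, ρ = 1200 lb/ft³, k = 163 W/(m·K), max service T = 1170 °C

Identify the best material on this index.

Screen on constraints: k ≥ 57.1 W/(m·K); max service T ≥ 127 °C. Survivors: option Y, option R.
After converting to SI:
  option Y: σ_y = 405.0 MPa, ρ = 3180 kg/m³
  option R: σ_y = 725.0 MPa, ρ = 19220 kg/m³
  option Y: M = 127 kN·m/kg
  option R: M = 37.7 kN·m/kg
Highest index: option Y.

option Y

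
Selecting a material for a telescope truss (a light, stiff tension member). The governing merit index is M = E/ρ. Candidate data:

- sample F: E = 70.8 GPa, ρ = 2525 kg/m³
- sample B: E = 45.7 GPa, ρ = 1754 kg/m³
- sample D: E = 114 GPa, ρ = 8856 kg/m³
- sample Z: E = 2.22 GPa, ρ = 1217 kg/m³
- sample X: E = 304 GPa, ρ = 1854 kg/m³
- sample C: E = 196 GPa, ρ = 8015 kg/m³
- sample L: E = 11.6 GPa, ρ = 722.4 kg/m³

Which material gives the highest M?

Per-candidate index values:
  sample X: M = 164 MN·m/kg
  sample F: M = 28.0 MN·m/kg
  sample B: M = 26.1 MN·m/kg
  sample C: M = 24.5 MN·m/kg
  sample L: M = 16.1 MN·m/kg
  sample D: M = 12.9 MN·m/kg
  sample Z: M = 1.82 MN·m/kg
Sample X ranks first.

sample X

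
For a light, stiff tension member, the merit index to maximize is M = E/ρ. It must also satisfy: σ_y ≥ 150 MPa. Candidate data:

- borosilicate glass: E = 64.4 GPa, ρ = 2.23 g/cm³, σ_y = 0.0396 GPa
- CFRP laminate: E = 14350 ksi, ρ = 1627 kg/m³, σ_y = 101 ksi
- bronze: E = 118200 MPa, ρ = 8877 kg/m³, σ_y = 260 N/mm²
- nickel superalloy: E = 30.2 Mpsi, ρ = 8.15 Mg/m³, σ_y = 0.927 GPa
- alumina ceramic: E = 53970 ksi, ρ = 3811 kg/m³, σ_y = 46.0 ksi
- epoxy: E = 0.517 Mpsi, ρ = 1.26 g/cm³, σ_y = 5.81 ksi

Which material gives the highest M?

Screen on constraints: σ_y ≥ 150 MPa. Survivors: CFRP laminate, bronze, nickel superalloy, alumina ceramic.
Convert each candidate to consistent units, then evaluate M:
  CFRP laminate: E = 98.94 GPa, ρ = 1627 kg/m³
  bronze: E = 118.2 GPa, ρ = 8877 kg/m³
  nickel superalloy: E = 208.2 GPa, ρ = 8150 kg/m³
  alumina ceramic: E = 372.1 GPa, ρ = 3811 kg/m³
  alumina ceramic: M = 97.6 MN·m/kg
  CFRP laminate: M = 60.8 MN·m/kg
  nickel superalloy: M = 25.5 MN·m/kg
  bronze: M = 13.3 MN·m/kg
The maximum is for alumina ceramic.

alumina ceramic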